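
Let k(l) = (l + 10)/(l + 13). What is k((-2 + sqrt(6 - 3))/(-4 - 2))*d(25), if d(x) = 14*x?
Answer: 1734950/6397 - 6300*sqrt(3)/6397 ≈ 269.51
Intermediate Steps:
k(l) = (10 + l)/(13 + l)
k((-2 + sqrt(6 - 3))/(-4 - 2))*d(25) = ((10 + (-2 + sqrt(6 - 3))/(-4 - 2))/(13 + (-2 + sqrt(6 - 3))/(-4 - 2)))*(14*25) = ((10 + (-2 + sqrt(3))/(-6))/(13 + (-2 + sqrt(3))/(-6)))*350 = ((10 + (-2 + sqrt(3))*(-1/6))/(13 + (-2 + sqrt(3))*(-1/6)))*350 = ((10 + (1/3 - sqrt(3)/6))/(13 + (1/3 - sqrt(3)/6)))*350 = ((31/3 - sqrt(3)/6)/(40/3 - sqrt(3)/6))*350 = 350*(31/3 - sqrt(3)/6)/(40/3 - sqrt(3)/6)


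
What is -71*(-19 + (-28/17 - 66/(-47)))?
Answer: 1091625/799 ≈ 1366.2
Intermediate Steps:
-71*(-19 + (-28/17 - 66/(-47))) = -71*(-19 + (-28*1/17 - 66*(-1/47))) = -71*(-19 + (-28/17 + 66/47)) = -71*(-19 - 194/799) = -71*(-15375/799) = 1091625/799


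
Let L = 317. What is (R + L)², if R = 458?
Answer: 600625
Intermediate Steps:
(R + L)² = (458 + 317)² = 775² = 600625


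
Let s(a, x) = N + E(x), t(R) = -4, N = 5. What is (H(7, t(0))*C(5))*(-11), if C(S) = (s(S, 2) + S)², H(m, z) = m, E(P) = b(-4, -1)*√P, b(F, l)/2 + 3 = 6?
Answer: -13244 - 9240*√2 ≈ -26311.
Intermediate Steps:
b(F, l) = 6 (b(F, l) = -6 + 2*6 = -6 + 12 = 6)
E(P) = 6*√P
s(a, x) = 5 + 6*√x
C(S) = (5 + S + 6*√2)² (C(S) = ((5 + 6*√2) + S)² = (5 + S + 6*√2)²)
(H(7, t(0))*C(5))*(-11) = (7*(5 + 5 + 6*√2)²)*(-11) = (7*(10 + 6*√2)²)*(-11) = -77*(10 + 6*√2)²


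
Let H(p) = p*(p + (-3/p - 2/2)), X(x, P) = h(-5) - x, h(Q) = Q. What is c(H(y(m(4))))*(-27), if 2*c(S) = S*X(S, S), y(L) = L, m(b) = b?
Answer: 1701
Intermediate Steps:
X(x, P) = -5 - x
H(p) = p*(-1 + p - 3/p) (H(p) = p*(p + (-3/p - 2*1/2)) = p*(p + (-3/p - 1)) = p*(p + (-1 - 3/p)) = p*(-1 + p - 3/p))
c(S) = S*(-5 - S)/2 (c(S) = (S*(-5 - S))/2 = S*(-5 - S)/2)
c(H(y(m(4))))*(-27) = -(-3 + 4**2 - 1*4)*(5 + (-3 + 4**2 - 1*4))/2*(-27) = -(-3 + 16 - 4)*(5 + (-3 + 16 - 4))/2*(-27) = -1/2*9*(5 + 9)*(-27) = -1/2*9*14*(-27) = -63*(-27) = 1701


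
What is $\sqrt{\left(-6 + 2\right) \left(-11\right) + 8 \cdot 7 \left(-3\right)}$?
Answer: $2 i \sqrt{31} \approx 11.136 i$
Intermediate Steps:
$\sqrt{\left(-6 + 2\right) \left(-11\right) + 8 \cdot 7 \left(-3\right)} = \sqrt{\left(-4\right) \left(-11\right) + 56 \left(-3\right)} = \sqrt{44 - 168} = \sqrt{-124} = 2 i \sqrt{31}$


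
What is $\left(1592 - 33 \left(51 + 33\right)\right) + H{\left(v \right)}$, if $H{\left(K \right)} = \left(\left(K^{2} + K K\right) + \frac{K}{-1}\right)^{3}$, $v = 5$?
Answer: $89945$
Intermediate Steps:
$H{\left(K \right)} = \left(- K + 2 K^{2}\right)^{3}$ ($H{\left(K \right)} = \left(\left(K^{2} + K^{2}\right) + K \left(-1\right)\right)^{3} = \left(2 K^{2} - K\right)^{3} = \left(- K + 2 K^{2}\right)^{3}$)
$\left(1592 - 33 \left(51 + 33\right)\right) + H{\left(v \right)} = \left(1592 - 33 \left(51 + 33\right)\right) + 5^{3} \left(-1 + 2 \cdot 5\right)^{3} = \left(1592 - 2772\right) + 125 \left(-1 + 10\right)^{3} = \left(1592 - 2772\right) + 125 \cdot 9^{3} = -1180 + 125 \cdot 729 = -1180 + 91125 = 89945$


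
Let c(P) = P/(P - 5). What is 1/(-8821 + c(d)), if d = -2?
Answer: -7/61745 ≈ -0.00011337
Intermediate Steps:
c(P) = P/(-5 + P)
1/(-8821 + c(d)) = 1/(-8821 - 2/(-5 - 2)) = 1/(-8821 - 2/(-7)) = 1/(-8821 - 2*(-⅐)) = 1/(-8821 + 2/7) = 1/(-61745/7) = -7/61745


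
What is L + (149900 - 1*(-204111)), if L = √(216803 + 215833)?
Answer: 354011 + 2*√108159 ≈ 3.5467e+5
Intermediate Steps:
L = 2*√108159 (L = √432636 = 2*√108159 ≈ 657.75)
L + (149900 - 1*(-204111)) = 2*√108159 + (149900 - 1*(-204111)) = 2*√108159 + (149900 + 204111) = 2*√108159 + 354011 = 354011 + 2*√108159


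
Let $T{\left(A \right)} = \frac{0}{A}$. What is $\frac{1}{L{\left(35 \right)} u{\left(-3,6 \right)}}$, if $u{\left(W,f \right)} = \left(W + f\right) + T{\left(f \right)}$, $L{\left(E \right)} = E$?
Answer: $\frac{1}{105} \approx 0.0095238$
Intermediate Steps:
$T{\left(A \right)} = 0$
$u{\left(W,f \right)} = W + f$ ($u{\left(W,f \right)} = \left(W + f\right) + 0 = W + f$)
$\frac{1}{L{\left(35 \right)} u{\left(-3,6 \right)}} = \frac{1}{35 \left(-3 + 6\right)} = \frac{1}{35 \cdot 3} = \frac{1}{105}$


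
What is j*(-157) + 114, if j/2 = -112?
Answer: 35282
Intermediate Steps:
j = -224 (j = 2*(-112) = -224)
j*(-157) + 114 = -224*(-157) + 114 = 35168 + 114 = 35282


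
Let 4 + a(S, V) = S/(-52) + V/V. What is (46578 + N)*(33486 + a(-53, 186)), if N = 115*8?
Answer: 41351022581/26 ≈ 1.5904e+9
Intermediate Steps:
a(S, V) = -3 - S/52 (a(S, V) = -4 + (S/(-52) + V/V) = -4 + (S*(-1/52) + 1) = -4 + (-S/52 + 1) = -4 + (1 - S/52) = -3 - S/52)
N = 920
(46578 + N)*(33486 + a(-53, 186)) = (46578 + 920)*(33486 + (-3 - 1/52*(-53))) = 47498*(33486 + (-3 + 53/52)) = 47498*(33486 - 103/52) = 47498*(1741169/52) = 41351022581/26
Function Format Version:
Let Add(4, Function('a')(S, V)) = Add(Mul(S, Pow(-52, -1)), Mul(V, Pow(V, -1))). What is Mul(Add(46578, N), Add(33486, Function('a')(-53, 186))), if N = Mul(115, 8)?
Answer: Rational(41351022581, 26) ≈ 1.5904e+9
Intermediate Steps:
Function('a')(S, V) = Add(-3, Mul(Rational(-1, 52), S)) (Function('a')(S, V) = Add(-4, Add(Mul(S, Pow(-52, -1)), Mul(V, Pow(V, -1)))) = Add(-4, Add(Mul(S, Rational(-1, 52)), 1)) = Add(-4, Add(Mul(Rational(-1, 52), S), 1)) = Add(-4, Add(1, Mul(Rational(-1, 52), S))) = Add(-3, Mul(Rational(-1, 52), S)))
N = 920
Mul(Add(46578, N), Add(33486, Function('a')(-53, 186))) = Mul(Add(46578, 920), Add(33486, Add(-3, Mul(Rational(-1, 52), -53)))) = Mul(47498, Add(33486, Add(-3, Rational(53, 52)))) = Mul(47498, Add(33486, Rational(-103, 52))) = Mul(47498, Rational(1741169, 52)) = Rational(41351022581, 26)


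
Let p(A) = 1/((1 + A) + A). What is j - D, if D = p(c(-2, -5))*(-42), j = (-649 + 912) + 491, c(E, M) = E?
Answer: 740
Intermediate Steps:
p(A) = 1/(1 + 2*A)
j = 754 (j = 263 + 491 = 754)
D = 14 (D = -42/(1 + 2*(-2)) = -42/(1 - 4) = -42/(-3) = -⅓*(-42) = 14)
j - D = 754 - 1*14 = 754 - 14 = 740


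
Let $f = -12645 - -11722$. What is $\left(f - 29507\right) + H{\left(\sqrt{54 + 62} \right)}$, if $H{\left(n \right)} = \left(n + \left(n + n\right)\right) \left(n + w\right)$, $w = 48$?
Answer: $-30082 + 288 \sqrt{29} \approx -28531.0$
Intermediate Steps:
$f = -923$ ($f = -12645 + 11722 = -923$)
$H{\left(n \right)} = 3 n \left(48 + n\right)$ ($H{\left(n \right)} = \left(n + \left(n + n\right)\right) \left(n + 48\right) = \left(n + 2 n\right) \left(48 + n\right) = 3 n \left(48 + n\right)$)
$\left(f - 29507\right) + H{\left(\sqrt{54 + 62} \right)} = \left(-923 - 29507\right) + 3 \sqrt{54 + 62} \left(48 + \sqrt{54 + 62}\right) = -30430 + 3 \sqrt{116} \left(48 + \sqrt{116}\right) = -30430 + 3 \cdot 2 \sqrt{29} \left(48 + 2 \sqrt{29}\right) = -30430 + 6 \sqrt{29} \left(48 + 2 \sqrt{29}\right)$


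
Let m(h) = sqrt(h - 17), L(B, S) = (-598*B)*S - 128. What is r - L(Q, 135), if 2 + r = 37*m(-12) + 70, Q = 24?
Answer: 1937716 + 37*I*sqrt(29) ≈ 1.9377e+6 + 199.25*I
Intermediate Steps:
L(B, S) = -128 - 598*B*S (L(B, S) = -598*B*S - 128 = -128 - 598*B*S)
m(h) = sqrt(-17 + h)
r = 68 + 37*I*sqrt(29) (r = -2 + (37*sqrt(-17 - 12) + 70) = -2 + (37*sqrt(-29) + 70) = -2 + (37*(I*sqrt(29)) + 70) = -2 + (37*I*sqrt(29) + 70) = -2 + (70 + 37*I*sqrt(29)) = 68 + 37*I*sqrt(29) ≈ 68.0 + 199.25*I)
r - L(Q, 135) = (68 + 37*I*sqrt(29)) - (-128 - 598*24*135) = (68 + 37*I*sqrt(29)) - (-128 - 1937520) = (68 + 37*I*sqrt(29)) - 1*(-1937648) = (68 + 37*I*sqrt(29)) + 1937648 = 1937716 + 37*I*sqrt(29)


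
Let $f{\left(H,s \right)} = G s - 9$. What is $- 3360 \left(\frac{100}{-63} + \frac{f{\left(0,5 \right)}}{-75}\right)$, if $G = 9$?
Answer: $\frac{104192}{15} \approx 6946.1$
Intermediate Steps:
$f{\left(H,s \right)} = -9 + 9 s$ ($f{\left(H,s \right)} = 9 s - 9 = -9 + 9 s$)
$- 3360 \left(\frac{100}{-63} + \frac{f{\left(0,5 \right)}}{-75}\right) = - 3360 \left(\frac{100}{-63} + \frac{-9 + 9 \cdot 5}{-75}\right) = - 3360 \left(100 \left(- \frac{1}{63}\right) + \left(-9 + 45\right) \left(- \frac{1}{75}\right)\right) = - 3360 \left(- \frac{100}{63} + 36 \left(- \frac{1}{75}\right)\right) = - 3360 \left(- \frac{100}{63} - \frac{12}{25}\right) = \left(-3360\right) \left(- \frac{3256}{1575}\right) = \frac{104192}{15}$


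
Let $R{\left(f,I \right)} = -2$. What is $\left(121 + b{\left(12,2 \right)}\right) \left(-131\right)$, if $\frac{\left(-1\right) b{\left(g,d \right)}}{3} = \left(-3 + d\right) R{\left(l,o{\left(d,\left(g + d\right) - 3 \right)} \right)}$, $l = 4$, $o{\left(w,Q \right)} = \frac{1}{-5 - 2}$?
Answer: $-15065$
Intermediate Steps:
$o{\left(w,Q \right)} = - \frac{1}{7}$ ($o{\left(w,Q \right)} = \frac{1}{-7} = - \frac{1}{7}$)
$b{\left(g,d \right)} = -18 + 6 d$ ($b{\left(g,d \right)} = - 3 \left(-3 + d\right) \left(-2\right) = - 3 \left(6 - 2 d\right) = -18 + 6 d$)
$\left(121 + b{\left(12,2 \right)}\right) \left(-131\right) = \left(121 + \left(-18 + 6 \cdot 2\right)\right) \left(-131\right) = \left(121 + \left(-18 + 12\right)\right) \left(-131\right) = \left(121 - 6\right) \left(-131\right) = 115 \left(-131\right) = -15065$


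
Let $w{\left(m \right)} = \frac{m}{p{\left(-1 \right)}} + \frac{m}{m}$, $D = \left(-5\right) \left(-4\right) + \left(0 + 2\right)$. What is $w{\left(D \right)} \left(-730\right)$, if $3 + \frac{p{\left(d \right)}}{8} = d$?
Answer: $- \frac{1825}{8} \approx -228.13$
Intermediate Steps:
$p{\left(d \right)} = -24 + 8 d$
$D = 22$ ($D = 20 + 2 = 22$)
$w{\left(m \right)} = 1 - \frac{m}{32}$ ($w{\left(m \right)} = \frac{m}{-24 + 8 \left(-1\right)} + \frac{m}{m} = \frac{m}{-24 - 8} + 1 = \frac{m}{-32} + 1 = m \left(- \frac{1}{32}\right) + 1 = - \frac{m}{32} + 1 = 1 - \frac{m}{32}$)
$w{\left(D \right)} \left(-730\right) = \left(1 - \frac{11}{16}\right) \left(-730\right) = \frac{5}{16} \left(-730\right) = - \frac{1825}{8}$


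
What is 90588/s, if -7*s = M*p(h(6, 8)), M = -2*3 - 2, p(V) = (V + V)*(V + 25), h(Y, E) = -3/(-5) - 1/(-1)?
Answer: 566175/608 ≈ 931.21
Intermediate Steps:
h(Y, E) = 8/5 (h(Y, E) = -3*(-1/5) - 1*(-1) = 3/5 + 1 = 8/5)
p(V) = 2*V*(25 + V) (p(V) = (2*V)*(25 + V) = 2*V*(25 + V))
M = -8 (M = -6 - 2 = -8)
s = 2432/25 (s = -(-8)*2*(8/5)*(25 + 8/5)/7 = -(-8)*2*(8/5)*(133/5)/7 = -(-8)*2128/(7*25) = -1/7*(-17024/25) = 2432/25 ≈ 97.280)
90588/s = 90588/(2432/25) = 90588*(25/2432) = 566175/608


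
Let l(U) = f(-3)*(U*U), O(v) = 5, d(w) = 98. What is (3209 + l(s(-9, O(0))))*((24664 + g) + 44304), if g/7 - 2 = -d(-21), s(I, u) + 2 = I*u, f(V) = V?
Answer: -233435728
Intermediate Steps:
s(I, u) = -2 + I*u
g = -672 (g = 14 + 7*(-1*98) = 14 + 7*(-98) = 14 - 686 = -672)
l(U) = -3*U**2 (l(U) = -3*U*U = -3*U**2)
(3209 + l(s(-9, O(0))))*((24664 + g) + 44304) = (3209 - 3*(-2 - 9*5)**2)*((24664 - 672) + 44304) = (3209 - 3*(-2 - 45)**2)*(23992 + 44304) = (3209 - 3*(-47)**2)*68296 = (3209 - 3*2209)*68296 = (3209 - 6627)*68296 = -3418*68296 = -233435728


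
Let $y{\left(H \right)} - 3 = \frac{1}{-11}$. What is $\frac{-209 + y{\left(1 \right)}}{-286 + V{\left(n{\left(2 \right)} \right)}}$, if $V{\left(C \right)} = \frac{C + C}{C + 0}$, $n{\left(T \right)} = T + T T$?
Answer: $\frac{2267}{3124} \approx 0.72567$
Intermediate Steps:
$y{\left(H \right)} = \frac{32}{11}$ ($y{\left(H \right)} = 3 + \frac{1}{-11} = 3 - \frac{1}{11} = \frac{32}{11}$)
$n{\left(T \right)} = T + T^{2}$
$V{\left(C \right)} = 2$ ($V{\left(C \right)} = \frac{2 C}{C} = 2$)
$\frac{-209 + y{\left(1 \right)}}{-286 + V{\left(n{\left(2 \right)} \right)}} = \frac{-209 + \frac{32}{11}}{-286 + 2} = - \frac{2267}{11 \left(-284\right)} = \left(- \frac{2267}{11}\right) \left(- \frac{1}{284}\right) = \frac{2267}{3124}$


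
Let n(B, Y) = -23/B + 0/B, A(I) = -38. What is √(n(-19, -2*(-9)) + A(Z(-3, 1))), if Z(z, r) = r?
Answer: I*√13281/19 ≈ 6.0654*I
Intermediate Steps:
n(B, Y) = -23/B (n(B, Y) = -23/B + 0 = -23/B)
√(n(-19, -2*(-9)) + A(Z(-3, 1))) = √(-23/(-19) - 38) = √(-23*(-1/19) - 38) = √(23/19 - 38) = √(-699/19) = I*√13281/19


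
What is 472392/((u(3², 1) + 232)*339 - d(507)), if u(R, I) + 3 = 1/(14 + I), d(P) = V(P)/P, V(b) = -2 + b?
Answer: 1197513720/196849351 ≈ 6.0834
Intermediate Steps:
d(P) = (-2 + P)/P
u(R, I) = -3 + 1/(14 + I)
472392/((u(3², 1) + 232)*339 - d(507)) = 472392/(((-41 - 3*1)/(14 + 1) + 232)*339 - (-2 + 507)/507) = 472392/(((-41 - 3)/15 + 232)*339 - 505/507) = 472392/(((1/15)*(-44) + 232)*339 - 1*505/507) = 472392/((-44/15 + 232)*339 - 505/507) = 472392/((3436/15)*339 - 505/507) = 472392/(388268/5 - 505/507) = 472392/(196849351/2535) = 472392*(2535/196849351) = 1197513720/196849351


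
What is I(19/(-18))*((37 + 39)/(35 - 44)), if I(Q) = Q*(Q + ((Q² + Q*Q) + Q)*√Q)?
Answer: -6859/729 + 34295*I*√38/19683 ≈ -9.4088 + 10.741*I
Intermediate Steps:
I(Q) = Q*(Q + √Q*(Q + 2*Q²)) (I(Q) = Q*(Q + ((Q² + Q²) + Q)*√Q) = Q*(Q + (2*Q² + Q)*√Q) = Q*(Q + (Q + 2*Q²)*√Q) = Q*(Q + √Q*(Q + 2*Q²)))
I(19/(-18))*((37 + 39)/(35 - 44)) = ((19/(-18))² + (19/(-18))^(5/2) + 2*(19/(-18))^(7/2))*((37 + 39)/(35 - 44)) = ((19*(-1/18))² + (19*(-1/18))^(5/2) + 2*(19*(-1/18))^(7/2))*(76/(-9)) = ((-19/18)² + (-19/18)^(5/2) + 2*(-19/18)^(7/2))*(76*(-⅑)) = (361/324 + 361*I*√38/1944 + 2*(-6859*I*√38/34992))*(-76/9) = (361/324 + 361*I*√38/1944 - 6859*I*√38/17496)*(-76/9) = (361/324 - 1805*I*√38/8748)*(-76/9) = -6859/729 + 34295*I*√38/19683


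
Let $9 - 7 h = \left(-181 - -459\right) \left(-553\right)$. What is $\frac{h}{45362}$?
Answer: $\frac{153743}{317534} \approx 0.48418$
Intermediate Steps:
$h = \frac{153743}{7}$ ($h = \frac{9}{7} - \frac{\left(-181 - -459\right) \left(-553\right)}{7} = \frac{9}{7} - \frac{\left(-181 + 459\right) \left(-553\right)}{7} = \frac{9}{7} - \frac{278 \left(-553\right)}{7} = \frac{9}{7} - -21962 = \frac{9}{7} + 21962 = \frac{153743}{7} \approx 21963.0$)
$\frac{h}{45362} = \frac{153743}{7 \cdot 45362} = \frac{153743}{7} \cdot \frac{1}{45362} = \frac{153743}{317534}$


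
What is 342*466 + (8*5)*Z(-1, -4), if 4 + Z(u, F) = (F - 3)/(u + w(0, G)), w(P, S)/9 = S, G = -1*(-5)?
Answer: 1751262/11 ≈ 1.5921e+5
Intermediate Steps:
G = 5
w(P, S) = 9*S
Z(u, F) = -4 + (-3 + F)/(45 + u) (Z(u, F) = -4 + (F - 3)/(u + 9*5) = -4 + (-3 + F)/(u + 45) = -4 + (-3 + F)/(45 + u))
342*466 + (8*5)*Z(-1, -4) = 342*466 + (8*5)*((-183 - 4 - 4*(-1))/(45 - 1)) = 159372 + 40*((-183 - 4 + 4)/44) = 159372 + 40*((1/44)*(-183)) = 159372 + 40*(-183/44) = 159372 - 1830/11 = 1751262/11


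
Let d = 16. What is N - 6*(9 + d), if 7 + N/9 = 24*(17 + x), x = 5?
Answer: 4539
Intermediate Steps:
N = 4689 (N = -63 + 9*(24*(17 + 5)) = -63 + 9*(24*22) = -63 + 9*528 = -63 + 4752 = 4689)
N - 6*(9 + d) = 4689 - 6*(9 + 16) = 4689 - 6*25 = 4689 - 150 = 4539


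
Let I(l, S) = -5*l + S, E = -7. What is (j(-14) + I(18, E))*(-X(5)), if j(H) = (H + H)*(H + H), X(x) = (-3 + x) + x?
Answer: -4809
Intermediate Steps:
I(l, S) = S - 5*l
X(x) = -3 + 2*x
j(H) = 4*H**2 (j(H) = (2*H)*(2*H) = 4*H**2)
(j(-14) + I(18, E))*(-X(5)) = (4*(-14)**2 + (-7 - 5*18))*(-(-3 + 2*5)) = (4*196 + (-7 - 90))*(-(-3 + 10)) = (784 - 97)*(-1*7) = 687*(-7) = -4809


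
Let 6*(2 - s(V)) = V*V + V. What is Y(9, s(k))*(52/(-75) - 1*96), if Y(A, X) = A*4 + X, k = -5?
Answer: -754208/225 ≈ -3352.0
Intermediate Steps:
s(V) = 2 - V/6 - V²/6 (s(V) = 2 - (V*V + V)/6 = 2 - (V² + V)/6 = 2 - (V + V²)/6 = 2 + (-V/6 - V²/6) = 2 - V/6 - V²/6)
Y(A, X) = X + 4*A (Y(A, X) = 4*A + X = X + 4*A)
Y(9, s(k))*(52/(-75) - 1*96) = ((2 - ⅙*(-5) - ⅙*(-5)²) + 4*9)*(52/(-75) - 1*96) = ((2 + ⅚ - ⅙*25) + 36)*(52*(-1/75) - 96) = ((2 + ⅚ - 25/6) + 36)*(-52/75 - 96) = (-4/3 + 36)*(-7252/75) = (104/3)*(-7252/75) = -754208/225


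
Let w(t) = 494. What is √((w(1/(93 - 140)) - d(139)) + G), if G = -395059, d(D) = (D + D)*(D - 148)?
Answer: I*√392063 ≈ 626.15*I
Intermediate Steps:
d(D) = 2*D*(-148 + D) (d(D) = (2*D)*(-148 + D) = 2*D*(-148 + D))
√((w(1/(93 - 140)) - d(139)) + G) = √((494 - 2*139*(-148 + 139)) - 395059) = √((494 - 2*139*(-9)) - 395059) = √((494 - 1*(-2502)) - 395059) = √((494 + 2502) - 395059) = √(2996 - 395059) = √(-392063) = I*√392063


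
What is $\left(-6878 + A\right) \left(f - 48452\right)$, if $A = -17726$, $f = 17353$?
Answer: $765159796$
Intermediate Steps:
$\left(-6878 + A\right) \left(f - 48452\right) = \left(-6878 - 17726\right) \left(17353 - 48452\right) = \left(-24604\right) \left(-31099\right) = 765159796$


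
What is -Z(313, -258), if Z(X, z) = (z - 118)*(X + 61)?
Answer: 140624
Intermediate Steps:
Z(X, z) = (-118 + z)*(61 + X)
-Z(313, -258) = -(-7198 - 118*313 + 61*(-258) + 313*(-258)) = -(-7198 - 36934 - 15738 - 80754) = -1*(-140624) = 140624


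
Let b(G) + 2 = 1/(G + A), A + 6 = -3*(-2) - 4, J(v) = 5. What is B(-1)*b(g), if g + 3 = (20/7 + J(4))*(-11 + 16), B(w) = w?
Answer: 445/226 ≈ 1.9690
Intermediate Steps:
g = 254/7 (g = -3 + (20/7 + 5)*(-11 + 16) = -3 + (20*(1/7) + 5)*5 = -3 + (20/7 + 5)*5 = -3 + (55/7)*5 = -3 + 275/7 = 254/7 ≈ 36.286)
A = -4 (A = -6 + (-3*(-2) - 4) = -6 + (6 - 4) = -6 + 2 = -4)
b(G) = -2 + 1/(-4 + G) (b(G) = -2 + 1/(G - 4) = -2 + 1/(-4 + G))
B(-1)*b(g) = -(9 - 2*254/7)/(-4 + 254/7) = -(9 - 508/7)/226/7 = -7*(-445)/(226*7) = -1*(-445/226) = 445/226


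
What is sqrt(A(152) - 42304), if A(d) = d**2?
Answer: 80*I*sqrt(3) ≈ 138.56*I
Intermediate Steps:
sqrt(A(152) - 42304) = sqrt(152**2 - 42304) = sqrt(23104 - 42304) = sqrt(-19200) = 80*I*sqrt(3)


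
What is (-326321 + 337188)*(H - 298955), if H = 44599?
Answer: -2764086652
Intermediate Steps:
(-326321 + 337188)*(H - 298955) = (-326321 + 337188)*(44599 - 298955) = 10867*(-254356) = -2764086652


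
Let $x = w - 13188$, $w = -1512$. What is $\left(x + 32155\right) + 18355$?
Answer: $35810$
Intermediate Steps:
$x = -14700$ ($x = -1512 - 13188 = -14700$)
$\left(x + 32155\right) + 18355 = \left(-14700 + 32155\right) + 18355 = 17455 + 18355 = 35810$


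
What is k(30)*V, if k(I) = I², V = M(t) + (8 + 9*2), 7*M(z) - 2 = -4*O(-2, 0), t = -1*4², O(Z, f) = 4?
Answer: 21600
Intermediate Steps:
t = -16 (t = -1*16 = -16)
M(z) = -2 (M(z) = 2/7 + (-4*4)/7 = 2/7 + (⅐)*(-16) = 2/7 - 16/7 = -2)
V = 24 (V = -2 + (8 + 9*2) = -2 + (8 + 18) = -2 + 26 = 24)
k(30)*V = 30²*24 = 900*24 = 21600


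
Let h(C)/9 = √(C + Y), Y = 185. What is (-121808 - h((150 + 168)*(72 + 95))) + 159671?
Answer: 37863 - 9*√53291 ≈ 35785.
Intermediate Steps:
h(C) = 9*√(185 + C) (h(C) = 9*√(C + 185) = 9*√(185 + C))
(-121808 - h((150 + 168)*(72 + 95))) + 159671 = (-121808 - 9*√(185 + (150 + 168)*(72 + 95))) + 159671 = (-121808 - 9*√(185 + 318*167)) + 159671 = (-121808 - 9*√(185 + 53106)) + 159671 = (-121808 - 9*√53291) + 159671 = 37863 - 9*√53291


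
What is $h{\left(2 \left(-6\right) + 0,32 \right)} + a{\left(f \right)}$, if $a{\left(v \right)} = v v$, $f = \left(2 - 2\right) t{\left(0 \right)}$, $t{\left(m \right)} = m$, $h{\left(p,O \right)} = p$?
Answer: $-12$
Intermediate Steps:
$f = 0$ ($f = \left(2 - 2\right) 0 = 0 \cdot 0 = 0$)
$a{\left(v \right)} = v^{2}$
$h{\left(2 \left(-6\right) + 0,32 \right)} + a{\left(f \right)} = \left(2 \left(-6\right) + 0\right) + 0^{2} = \left(-12 + 0\right) + 0 = -12 + 0 = -12$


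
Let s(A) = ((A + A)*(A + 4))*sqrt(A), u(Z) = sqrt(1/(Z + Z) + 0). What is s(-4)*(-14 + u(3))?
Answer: 0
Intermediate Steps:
u(Z) = sqrt(2)*sqrt(1/Z)/2 (u(Z) = sqrt(1/(2*Z) + 0) = sqrt(1/(2*Z)) = sqrt(2)*sqrt(1/Z)/2)
s(A) = 2*A**(3/2)*(4 + A) (s(A) = ((2*A)*(4 + A))*sqrt(A) = (2*A*(4 + A))*sqrt(A) = 2*A**(3/2)*(4 + A))
s(-4)*(-14 + u(3)) = (2*(-4)**(3/2)*(4 - 4))*(-14 + sqrt(2)*sqrt(1/3)/2) = (2*(-8*I)*0)*(-14 + sqrt(2)*sqrt(1/3)/2) = 0*(-14 + sqrt(2)*(sqrt(3)/3)/2) = 0*(-14 + sqrt(6)/6) = 0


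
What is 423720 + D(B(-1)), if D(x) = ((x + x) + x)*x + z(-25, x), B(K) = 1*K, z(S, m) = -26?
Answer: 423697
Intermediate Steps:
B(K) = K
D(x) = -26 + 3*x² (D(x) = ((x + x) + x)*x - 26 = (2*x + x)*x - 26 = (3*x)*x - 26 = 3*x² - 26 = -26 + 3*x²)
423720 + D(B(-1)) = 423720 + (-26 + 3*(-1)²) = 423720 + (-26 + 3*1) = 423720 + (-26 + 3) = 423720 - 23 = 423697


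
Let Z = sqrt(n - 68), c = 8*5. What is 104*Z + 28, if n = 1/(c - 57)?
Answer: 28 + 104*I*sqrt(19669)/17 ≈ 28.0 + 857.98*I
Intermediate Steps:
c = 40
n = -1/17 (n = 1/(40 - 57) = 1/(-17) = -1/17 ≈ -0.058824)
Z = I*sqrt(19669)/17 (Z = sqrt(-1/17 - 68) = sqrt(-1157/17) = I*sqrt(19669)/17 ≈ 8.2498*I)
104*Z + 28 = 104*(I*sqrt(19669)/17) + 28 = 104*I*sqrt(19669)/17 + 28 = 28 + 104*I*sqrt(19669)/17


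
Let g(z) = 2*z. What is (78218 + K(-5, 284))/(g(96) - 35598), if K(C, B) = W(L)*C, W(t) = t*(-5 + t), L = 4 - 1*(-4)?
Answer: -39049/17703 ≈ -2.2058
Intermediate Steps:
L = 8 (L = 4 + 4 = 8)
K(C, B) = 24*C (K(C, B) = (8*(-5 + 8))*C = (8*3)*C = 24*C)
(78218 + K(-5, 284))/(g(96) - 35598) = (78218 + 24*(-5))/(2*96 - 35598) = (78218 - 120)/(192 - 35598) = 78098/(-35406) = 78098*(-1/35406) = -39049/17703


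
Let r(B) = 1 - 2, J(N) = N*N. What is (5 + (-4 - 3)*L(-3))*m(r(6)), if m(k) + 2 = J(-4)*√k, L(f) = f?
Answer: -52 + 416*I ≈ -52.0 + 416.0*I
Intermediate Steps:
J(N) = N²
r(B) = -1
m(k) = -2 + 16*√k (m(k) = -2 + (-4)²*√k = -2 + 16*√k)
(5 + (-4 - 3)*L(-3))*m(r(6)) = (5 + (-4 - 3)*(-3))*(-2 + 16*√(-1)) = (5 - 7*(-3))*(-2 + 16*I) = (5 + 21)*(-2 + 16*I) = 26*(-2 + 16*I) = -52 + 416*I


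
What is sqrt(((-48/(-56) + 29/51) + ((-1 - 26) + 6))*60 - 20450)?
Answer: I*sqrt(306223890)/119 ≈ 147.05*I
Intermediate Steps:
sqrt(((-48/(-56) + 29/51) + ((-1 - 26) + 6))*60 - 20450) = sqrt(((-48*(-1/56) + 29*(1/51)) + (-27 + 6))*60 - 20450) = sqrt(((6/7 + 29/51) - 21)*60 - 20450) = sqrt((509/357 - 21)*60 - 20450) = sqrt(-6988/357*60 - 20450) = sqrt(-139760/119 - 20450) = sqrt(-2573310/119) = I*sqrt(306223890)/119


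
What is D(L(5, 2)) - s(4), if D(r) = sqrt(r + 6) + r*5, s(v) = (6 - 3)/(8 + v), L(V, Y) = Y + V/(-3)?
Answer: 17/12 + sqrt(57)/3 ≈ 3.9333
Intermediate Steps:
L(V, Y) = Y - V/3 (L(V, Y) = Y + V*(-1/3) = Y - V/3)
s(v) = 3/(8 + v)
D(r) = sqrt(6 + r) + 5*r
D(L(5, 2)) - s(4) = (sqrt(6 + (2 - 1/3*5)) + 5*(2 - 1/3*5)) - 3/(8 + 4) = (sqrt(6 + (2 - 5/3)) + 5*(2 - 5/3)) - 3/12 = (sqrt(6 + 1/3) + 5*(1/3)) - 3/12 = (sqrt(19/3) + 5/3) - 1*1/4 = (sqrt(57)/3 + 5/3) - 1/4 = (5/3 + sqrt(57)/3) - 1/4 = 17/12 + sqrt(57)/3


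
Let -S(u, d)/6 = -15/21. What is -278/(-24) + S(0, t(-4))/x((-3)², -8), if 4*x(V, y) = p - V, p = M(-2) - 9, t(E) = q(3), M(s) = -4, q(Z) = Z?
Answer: 9983/924 ≈ 10.804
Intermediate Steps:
t(E) = 3
p = -13 (p = -4 - 9 = -13)
x(V, y) = -13/4 - V/4 (x(V, y) = (-13 - V)/4 = -13/4 - V/4)
S(u, d) = 30/7 (S(u, d) = -(-90)/21 = -6*(-5/7) = 30/7)
-278/(-24) + S(0, t(-4))/x((-3)², -8) = -278/(-24) + 30/(7*(-13/4 - ¼*(-3)²)) = -278*(-1/24) + 30/(7*(-13/4 - ¼*9)) = 139/12 + 30/(7*(-13/4 - 9/4)) = 139/12 + 30/(7*(-11/2)) = 139/12 + (30/7)*(-2/11) = 139/12 - 60/77 = 9983/924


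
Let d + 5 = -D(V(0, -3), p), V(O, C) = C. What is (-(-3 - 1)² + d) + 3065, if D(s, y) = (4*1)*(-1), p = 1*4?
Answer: 3048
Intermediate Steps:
p = 4
D(s, y) = -4 (D(s, y) = 4*(-1) = -4)
d = -1 (d = -5 - 1*(-4) = -5 + 4 = -1)
(-(-3 - 1)² + d) + 3065 = (-(-3 - 1)² - 1) + 3065 = (-1*(-4)² - 1) + 3065 = (-1*16 - 1) + 3065 = (-16 - 1) + 3065 = -17 + 3065 = 3048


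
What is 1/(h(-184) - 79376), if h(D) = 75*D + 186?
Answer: -1/92990 ≈ -1.0754e-5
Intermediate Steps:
h(D) = 186 + 75*D
1/(h(-184) - 79376) = 1/((186 + 75*(-184)) - 79376) = 1/((186 - 13800) - 79376) = 1/(-13614 - 79376) = 1/(-92990) = -1/92990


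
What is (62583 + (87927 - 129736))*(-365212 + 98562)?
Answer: -5539387100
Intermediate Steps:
(62583 + (87927 - 129736))*(-365212 + 98562) = (62583 - 41809)*(-266650) = 20774*(-266650) = -5539387100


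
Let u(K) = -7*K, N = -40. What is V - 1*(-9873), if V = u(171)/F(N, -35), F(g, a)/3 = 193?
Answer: 1905090/193 ≈ 9870.9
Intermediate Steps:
F(g, a) = 579 (F(g, a) = 3*193 = 579)
V = -399/193 (V = -7*171/579 = -1197*1/579 = -399/193 ≈ -2.0674)
V - 1*(-9873) = -399/193 - 1*(-9873) = -399/193 + 9873 = 1905090/193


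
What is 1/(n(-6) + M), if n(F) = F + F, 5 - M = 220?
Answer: -1/227 ≈ -0.0044053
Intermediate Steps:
M = -215 (M = 5 - 1*220 = 5 - 220 = -215)
n(F) = 2*F
1/(n(-6) + M) = 1/(2*(-6) - 215) = 1/(-12 - 215) = 1/(-227) = -1/227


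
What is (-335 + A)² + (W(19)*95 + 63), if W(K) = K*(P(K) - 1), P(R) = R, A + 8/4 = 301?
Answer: 33849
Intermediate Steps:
A = 299 (A = -2 + 301 = 299)
W(K) = K*(-1 + K) (W(K) = K*(K - 1) = K*(-1 + K))
(-335 + A)² + (W(19)*95 + 63) = (-335 + 299)² + ((19*(-1 + 19))*95 + 63) = (-36)² + ((19*18)*95 + 63) = 1296 + (342*95 + 63) = 1296 + (32490 + 63) = 1296 + 32553 = 33849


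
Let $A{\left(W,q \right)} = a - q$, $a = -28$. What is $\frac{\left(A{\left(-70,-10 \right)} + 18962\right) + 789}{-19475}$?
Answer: $- \frac{19733}{19475} \approx -1.0132$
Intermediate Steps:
$A{\left(W,q \right)} = -28 - q$
$\frac{\left(A{\left(-70,-10 \right)} + 18962\right) + 789}{-19475} = \frac{\left(\left(-28 - -10\right) + 18962\right) + 789}{-19475} = \left(\left(\left(-28 + 10\right) + 18962\right) + 789\right) \left(- \frac{1}{19475}\right) = \left(\left(-18 + 18962\right) + 789\right) \left(- \frac{1}{19475}\right) = \left(18944 + 789\right) \left(- \frac{1}{19475}\right) = 19733 \left(- \frac{1}{19475}\right) = - \frac{19733}{19475}$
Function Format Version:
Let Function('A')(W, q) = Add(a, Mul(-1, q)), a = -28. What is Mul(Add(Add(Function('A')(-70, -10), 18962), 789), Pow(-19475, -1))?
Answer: Rational(-19733, 19475) ≈ -1.0132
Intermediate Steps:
Function('A')(W, q) = Add(-28, Mul(-1, q))
Mul(Add(Add(Function('A')(-70, -10), 18962), 789), Pow(-19475, -1)) = Mul(Add(Add(Add(-28, Mul(-1, -10)), 18962), 789), Pow(-19475, -1)) = Mul(Add(Add(Add(-28, 10), 18962), 789), Rational(-1, 19475)) = Mul(Add(Add(-18, 18962), 789), Rational(-1, 19475)) = Mul(Add(18944, 789), Rational(-1, 19475)) = Mul(19733, Rational(-1, 19475)) = Rational(-19733, 19475)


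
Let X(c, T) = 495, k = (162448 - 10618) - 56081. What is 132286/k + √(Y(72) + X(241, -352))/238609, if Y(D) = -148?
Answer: 132286/95749 + √347/238609 ≈ 1.3817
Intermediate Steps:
k = 95749 (k = 151830 - 56081 = 95749)
132286/k + √(Y(72) + X(241, -352))/238609 = 132286/95749 + √(-148 + 495)/238609 = 132286*(1/95749) + √347*(1/238609) = 132286/95749 + √347/238609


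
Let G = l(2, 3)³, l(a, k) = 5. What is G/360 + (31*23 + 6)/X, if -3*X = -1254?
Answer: 31109/15048 ≈ 2.0673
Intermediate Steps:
G = 125 (G = 5³ = 125)
X = 418 (X = -⅓*(-1254) = 418)
G/360 + (31*23 + 6)/X = 125/360 + (31*23 + 6)/418 = 125*(1/360) + (713 + 6)*(1/418) = 25/72 + 719*(1/418) = 25/72 + 719/418 = 31109/15048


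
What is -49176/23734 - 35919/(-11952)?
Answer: 14708333/15759376 ≈ 0.93331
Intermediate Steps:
-49176/23734 - 35919/(-11952) = -49176*1/23734 - 35919*(-1/11952) = -24588/11867 + 3991/1328 = 14708333/15759376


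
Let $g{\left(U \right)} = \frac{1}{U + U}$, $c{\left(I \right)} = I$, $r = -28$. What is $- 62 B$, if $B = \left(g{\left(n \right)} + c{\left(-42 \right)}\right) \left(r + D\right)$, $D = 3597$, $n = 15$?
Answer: $\frac{139294501}{15} \approx 9.2863 \cdot 10^{6}$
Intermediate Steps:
$g{\left(U \right)} = \frac{1}{2 U}$
$B = - \frac{4493371}{30}$ ($B = \left(\frac{1}{2 \cdot 15} - 42\right) \left(-28 + 3597\right) = \left(\frac{1}{2} \cdot \frac{1}{15} - 42\right) 3569 = \left(\frac{1}{30} - 42\right) 3569 = \left(- \frac{1259}{30}\right) 3569 = - \frac{4493371}{30} \approx -1.4978 \cdot 10^{5}$)
$- 62 B = \left(-62\right) \left(- \frac{4493371}{30}\right) = \frac{139294501}{15}$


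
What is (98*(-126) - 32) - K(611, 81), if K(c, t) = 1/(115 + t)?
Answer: -2426481/196 ≈ -12380.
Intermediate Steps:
(98*(-126) - 32) - K(611, 81) = (98*(-126) - 32) - 1/(115 + 81) = (-12348 - 32) - 1/196 = -12380 - 1*1/196 = -12380 - 1/196 = -2426481/196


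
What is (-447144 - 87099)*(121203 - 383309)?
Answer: 140028295758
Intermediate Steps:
(-447144 - 87099)*(121203 - 383309) = -534243*(-262106) = 140028295758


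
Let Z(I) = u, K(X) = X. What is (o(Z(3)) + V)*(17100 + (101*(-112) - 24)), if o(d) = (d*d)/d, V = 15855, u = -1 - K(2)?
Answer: 91370928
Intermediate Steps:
u = -3 (u = -1 - 1*2 = -1 - 2 = -3)
Z(I) = -3
o(d) = d (o(d) = d²/d = d)
(o(Z(3)) + V)*(17100 + (101*(-112) - 24)) = (-3 + 15855)*(17100 + (101*(-112) - 24)) = 15852*(17100 + (-11312 - 24)) = 15852*(17100 - 11336) = 15852*5764 = 91370928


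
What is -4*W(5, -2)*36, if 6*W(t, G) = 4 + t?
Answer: -216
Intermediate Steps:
W(t, G) = ⅔ + t/6 (W(t, G) = (4 + t)/6 = ⅔ + t/6)
-4*W(5, -2)*36 = -4*(⅔ + (⅙)*5)*36 = -4*(⅔ + ⅚)*36 = -4*3/2*36 = -6*36 = -216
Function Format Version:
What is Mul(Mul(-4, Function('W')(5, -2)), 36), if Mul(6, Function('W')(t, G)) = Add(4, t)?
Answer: -216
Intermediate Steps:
Function('W')(t, G) = Add(Rational(2, 3), Mul(Rational(1, 6), t)) (Function('W')(t, G) = Mul(Rational(1, 6), Add(4, t)) = Add(Rational(2, 3), Mul(Rational(1, 6), t)))
Mul(Mul(-4, Function('W')(5, -2)), 36) = Mul(Mul(-4, Add(Rational(2, 3), Mul(Rational(1, 6), 5))), 36) = Mul(Mul(-4, Add(Rational(2, 3), Rational(5, 6))), 36) = Mul(Mul(-4, Rational(3, 2)), 36) = Mul(-6, 36) = -216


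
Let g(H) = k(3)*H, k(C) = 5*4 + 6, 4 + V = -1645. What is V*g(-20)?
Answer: 857480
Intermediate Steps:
V = -1649 (V = -4 - 1645 = -1649)
k(C) = 26 (k(C) = 20 + 6 = 26)
g(H) = 26*H
V*g(-20) = -42874*(-20) = -1649*(-520) = 857480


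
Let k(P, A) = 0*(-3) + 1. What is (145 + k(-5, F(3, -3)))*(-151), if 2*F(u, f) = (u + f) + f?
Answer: -22046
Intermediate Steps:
F(u, f) = f + u/2 (F(u, f) = ((u + f) + f)/2 = ((f + u) + f)/2 = (u + 2*f)/2 = f + u/2)
k(P, A) = 1 (k(P, A) = 0 + 1 = 1)
(145 + k(-5, F(3, -3)))*(-151) = (145 + 1)*(-151) = 146*(-151) = -22046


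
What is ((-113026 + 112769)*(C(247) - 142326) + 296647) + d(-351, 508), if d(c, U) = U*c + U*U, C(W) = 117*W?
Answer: 29527142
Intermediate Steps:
d(c, U) = U² + U*c (d(c, U) = U*c + U² = U² + U*c)
((-113026 + 112769)*(C(247) - 142326) + 296647) + d(-351, 508) = ((-113026 + 112769)*(117*247 - 142326) + 296647) + 508*(508 - 351) = (-257*(28899 - 142326) + 296647) + 508*157 = (-257*(-113427) + 296647) + 79756 = (29150739 + 296647) + 79756 = 29447386 + 79756 = 29527142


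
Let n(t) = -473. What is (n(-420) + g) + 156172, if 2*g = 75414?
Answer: 193406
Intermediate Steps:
g = 37707 (g = (1/2)*75414 = 37707)
(n(-420) + g) + 156172 = (-473 + 37707) + 156172 = 37234 + 156172 = 193406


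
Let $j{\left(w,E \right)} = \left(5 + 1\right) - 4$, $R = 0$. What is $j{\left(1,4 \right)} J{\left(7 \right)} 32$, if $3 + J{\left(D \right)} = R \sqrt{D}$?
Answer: $-192$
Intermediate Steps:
$j{\left(w,E \right)} = 2$ ($j{\left(w,E \right)} = 6 - 4 = 2$)
$J{\left(D \right)} = -3$ ($J{\left(D \right)} = -3 + 0 \sqrt{D} = -3 + 0 = -3$)
$j{\left(1,4 \right)} J{\left(7 \right)} 32 = 2 \left(-3\right) 32 = \left(-6\right) 32 = -192$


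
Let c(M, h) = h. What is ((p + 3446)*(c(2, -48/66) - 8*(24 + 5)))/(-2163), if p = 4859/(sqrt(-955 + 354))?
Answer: 8821760/23793 - 12439040*I*sqrt(601)/14299593 ≈ 370.77 - 21.326*I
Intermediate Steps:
p = -4859*I*sqrt(601)/601 (p = 4859/(sqrt(-601)) = 4859/((I*sqrt(601))) = 4859*(-I*sqrt(601)/601) = -4859*I*sqrt(601)/601 ≈ -198.2*I)
((p + 3446)*(c(2, -48/66) - 8*(24 + 5)))/(-2163) = ((-4859*I*sqrt(601)/601 + 3446)*(-48/66 - 8*(24 + 5)))/(-2163) = ((3446 - 4859*I*sqrt(601)/601)*(-48*1/66 - 8*29))*(-1/2163) = ((3446 - 4859*I*sqrt(601)/601)*(-8/11 - 232))*(-1/2163) = ((3446 - 4859*I*sqrt(601)/601)*(-2560/11))*(-1/2163) = (-8821760/11 + 12439040*I*sqrt(601)/6611)*(-1/2163) = 8821760/23793 - 12439040*I*sqrt(601)/14299593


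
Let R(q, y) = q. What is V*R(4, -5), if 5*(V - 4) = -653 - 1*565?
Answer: -4792/5 ≈ -958.40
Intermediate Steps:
V = -1198/5 (V = 4 + (-653 - 1*565)/5 = 4 + (-653 - 565)/5 = 4 + (⅕)*(-1218) = 4 - 1218/5 = -1198/5 ≈ -239.60)
V*R(4, -5) = -1198/5*4 = -4792/5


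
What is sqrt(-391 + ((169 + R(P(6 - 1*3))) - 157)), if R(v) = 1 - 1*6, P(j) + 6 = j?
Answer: 8*I*sqrt(6) ≈ 19.596*I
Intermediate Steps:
P(j) = -6 + j
R(v) = -5 (R(v) = 1 - 6 = -5)
sqrt(-391 + ((169 + R(P(6 - 1*3))) - 157)) = sqrt(-391 + ((169 - 5) - 157)) = sqrt(-391 + (164 - 157)) = sqrt(-391 + 7) = sqrt(-384) = 8*I*sqrt(6)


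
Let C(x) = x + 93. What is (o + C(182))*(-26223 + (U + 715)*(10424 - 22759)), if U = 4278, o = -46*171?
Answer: 467718538898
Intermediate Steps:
o = -7866
C(x) = 93 + x
(o + C(182))*(-26223 + (U + 715)*(10424 - 22759)) = (-7866 + (93 + 182))*(-26223 + (4278 + 715)*(10424 - 22759)) = (-7866 + 275)*(-26223 + 4993*(-12335)) = -7591*(-26223 - 61588655) = -7591*(-61614878) = 467718538898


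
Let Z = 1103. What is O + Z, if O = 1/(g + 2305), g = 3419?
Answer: 6313573/5724 ≈ 1103.0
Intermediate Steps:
O = 1/5724 (O = 1/(3419 + 2305) = 1/5724 ≈ 0.00017470)
O + Z = 1/5724 + 1103 = 6313573/5724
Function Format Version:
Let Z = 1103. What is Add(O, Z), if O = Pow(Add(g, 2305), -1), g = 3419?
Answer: Rational(6313573, 5724) ≈ 1103.0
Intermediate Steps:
O = Rational(1, 5724) (O = Pow(Add(3419, 2305), -1) = Pow(5724, -1) = Rational(1, 5724) ≈ 0.00017470)
Add(O, Z) = Add(Rational(1, 5724), 1103) = Rational(6313573, 5724)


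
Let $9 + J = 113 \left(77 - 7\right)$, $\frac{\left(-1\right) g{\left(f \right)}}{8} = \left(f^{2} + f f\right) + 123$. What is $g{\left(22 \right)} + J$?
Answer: $-827$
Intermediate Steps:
$g{\left(f \right)} = -984 - 16 f^{2}$ ($g{\left(f \right)} = - 8 \left(\left(f^{2} + f f\right) + 123\right) = - 8 \left(\left(f^{2} + f^{2}\right) + 123\right) = - 8 \left(2 f^{2} + 123\right) = - 8 \left(123 + 2 f^{2}\right) = -984 - 16 f^{2}$)
$J = 7901$ ($J = -9 + 113 \left(77 - 7\right) = -9 + 113 \cdot 70 = -9 + 7910 = 7901$)
$g{\left(22 \right)} + J = \left(-984 - 16 \cdot 22^{2}\right) + 7901 = \left(-984 - 7744\right) + 7901 = -8728 + 7901 = -827$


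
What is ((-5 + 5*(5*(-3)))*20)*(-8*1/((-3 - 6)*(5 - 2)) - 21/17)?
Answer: 689600/459 ≈ 1502.4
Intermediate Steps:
((-5 + 5*(5*(-3)))*20)*(-8*1/((-3 - 6)*(5 - 2)) - 21/17) = ((-5 + 5*(-15))*20)*(-8/(3*(-9)) - 21*1/17) = ((-5 - 75)*20)*(-8/(-27) - 21/17) = (-80*20)*(-8*(-1/27) - 21/17) = -1600*(8/27 - 21/17) = -1600*(-431/459) = 689600/459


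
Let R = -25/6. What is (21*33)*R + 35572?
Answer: 65369/2 ≈ 32685.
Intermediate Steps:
R = -25/6 (R = -25*⅙ = -25/6 ≈ -4.1667)
(21*33)*R + 35572 = (21*33)*(-25/6) + 35572 = 693*(-25/6) + 35572 = -5775/2 + 35572 = 65369/2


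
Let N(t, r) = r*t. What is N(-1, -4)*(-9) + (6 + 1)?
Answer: -29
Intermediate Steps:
N(-1, -4)*(-9) + (6 + 1) = -4*(-1)*(-9) + (6 + 1) = 4*(-9) + 7 = -36 + 7 = -29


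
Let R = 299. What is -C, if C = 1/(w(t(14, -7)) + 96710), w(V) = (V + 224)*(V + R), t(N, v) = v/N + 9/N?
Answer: -49/8024276 ≈ -6.1065e-6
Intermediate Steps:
t(N, v) = 9/N + v/N
w(V) = (224 + V)*(299 + V) (w(V) = (V + 224)*(V + 299) = (224 + V)*(299 + V))
C = 49/8024276 (C = 1/((66976 + ((9 - 7)/14)² + 523*((9 - 7)/14)) + 96710) = 1/((66976 + ((1/14)*2)² + 523*((1/14)*2)) + 96710) = 1/((66976 + (⅐)² + 523*(⅐)) + 96710) = 1/((66976 + 1/49 + 523/7) + 96710) = 1/(3285486/49 + 96710) = 1/(8024276/49) = 49/8024276 ≈ 6.1065e-6)
-C = -1*49/8024276 = -49/8024276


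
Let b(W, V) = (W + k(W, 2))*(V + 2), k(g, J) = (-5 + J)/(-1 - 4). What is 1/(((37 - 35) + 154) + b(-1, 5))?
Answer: 5/766 ≈ 0.0065274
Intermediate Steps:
k(g, J) = 1 - J/5 (k(g, J) = (-5 + J)/(-5) = (-5 + J)*(-⅕) = 1 - J/5)
b(W, V) = (2 + V)*(⅗ + W) (b(W, V) = (W + (1 - ⅕*2))*(V + 2) = (W + (1 - ⅖))*(2 + V) = (W + ⅗)*(2 + V) = (⅗ + W)*(2 + V) = (2 + V)*(⅗ + W))
1/(((37 - 35) + 154) + b(-1, 5)) = 1/(((37 - 35) + 154) + (6/5 + 2*(-1) + (⅗)*5 + 5*(-1))) = 1/((2 + 154) + (6/5 - 2 + 3 - 5)) = 1/(156 - 14/5) = 1/(766/5) = 5/766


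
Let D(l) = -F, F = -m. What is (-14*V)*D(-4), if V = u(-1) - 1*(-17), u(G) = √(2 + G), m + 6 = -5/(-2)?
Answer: 882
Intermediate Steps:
m = -7/2 (m = -6 - 5/(-2) = -6 - 5*(-½) = -6 + 5/2 = -7/2 ≈ -3.5000)
F = 7/2 (F = -1*(-7/2) = 7/2 ≈ 3.5000)
D(l) = -7/2 (D(l) = -1*7/2 = -7/2)
V = 18 (V = √(2 - 1) - 1*(-17) = √1 + 17 = 1 + 17 = 18)
(-14*V)*D(-4) = -14*18*(-7/2) = -252*(-7/2) = 882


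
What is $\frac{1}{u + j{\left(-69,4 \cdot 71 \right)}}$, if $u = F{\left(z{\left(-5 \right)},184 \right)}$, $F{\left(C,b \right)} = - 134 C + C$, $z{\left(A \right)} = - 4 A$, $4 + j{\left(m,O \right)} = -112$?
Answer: $- \frac{1}{2776} \approx -0.00036023$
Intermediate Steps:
$j{\left(m,O \right)} = -116$ ($j{\left(m,O \right)} = -4 - 112 = -116$)
$F{\left(C,b \right)} = - 133 C$
$u = -2660$ ($u = - 133 \left(\left(-4\right) \left(-5\right)\right) = \left(-133\right) 20 = -2660$)
$\frac{1}{u + j{\left(-69,4 \cdot 71 \right)}} = \frac{1}{-2660 - 116} = \frac{1}{-2776} = - \frac{1}{2776}$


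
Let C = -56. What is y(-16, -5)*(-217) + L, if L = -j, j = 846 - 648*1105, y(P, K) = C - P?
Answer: 723874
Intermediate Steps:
y(P, K) = -56 - P
j = -715194 (j = 846 - 716040 = -715194)
L = 715194 (L = -1*(-715194) = 715194)
y(-16, -5)*(-217) + L = (-56 - 1*(-16))*(-217) + 715194 = (-56 + 16)*(-217) + 715194 = -40*(-217) + 715194 = 8680 + 715194 = 723874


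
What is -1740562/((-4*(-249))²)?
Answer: -870281/496008 ≈ -1.7546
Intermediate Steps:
-1740562/((-4*(-249))²) = -1740562/(996²) = -1740562/992016 = -1740562*1/992016 = -870281/496008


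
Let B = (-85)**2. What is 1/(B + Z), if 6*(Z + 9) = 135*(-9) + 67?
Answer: 3/21074 ≈ 0.00014236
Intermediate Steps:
Z = -601/3 (Z = -9 + (135*(-9) + 67)/6 = -9 + (-1215 + 67)/6 = -9 + (1/6)*(-1148) = -9 - 574/3 = -601/3 ≈ -200.33)
B = 7225
1/(B + Z) = 1/(7225 - 601/3) = 1/(21074/3) = 3/21074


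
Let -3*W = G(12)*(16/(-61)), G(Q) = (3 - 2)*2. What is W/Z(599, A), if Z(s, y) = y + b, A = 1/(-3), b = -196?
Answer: -32/35929 ≈ -0.00089065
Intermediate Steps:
G(Q) = 2 (G(Q) = 1*2 = 2)
A = -⅓ ≈ -0.33333
Z(s, y) = -196 + y (Z(s, y) = y - 196 = -196 + y)
W = 32/183 (W = -2*16/(-61)/3 = -2*16*(-1/61)/3 = -2*(-16)/(3*61) = -⅓*(-32/61) = 32/183 ≈ 0.17486)
W/Z(599, A) = 32/(183*(-196 - ⅓)) = 32/(183*(-589/3)) = (32/183)*(-3/589) = -32/35929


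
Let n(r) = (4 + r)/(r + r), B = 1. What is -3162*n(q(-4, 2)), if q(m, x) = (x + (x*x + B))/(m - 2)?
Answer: 26877/7 ≈ 3839.6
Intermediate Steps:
q(m, x) = (1 + x + x**2)/(-2 + m) (q(m, x) = (x + (x*x + 1))/(m - 2) = (x + (x**2 + 1))/(-2 + m) = (x + (1 + x**2))/(-2 + m) = (1 + x + x**2)/(-2 + m))
n(r) = (4 + r)/(2*r) (n(r) = (4 + r)/((2*r)) = (4 + r)*(1/(2*r)) = (4 + r)/(2*r))
-3162*n(q(-4, 2)) = -1581*(4 + (1 + 2 + 2**2)/(-2 - 4))/((1 + 2 + 2**2)/(-2 - 4)) = -1581*(4 + (1 + 2 + 4)/(-6))/((1 + 2 + 4)/(-6)) = -1581*(4 - 1/6*7)/((-1/6*7)) = -1581*(4 - 7/6)/(-7/6) = -1581*(-6)*17/(7*6) = -3162*(-17/14) = 26877/7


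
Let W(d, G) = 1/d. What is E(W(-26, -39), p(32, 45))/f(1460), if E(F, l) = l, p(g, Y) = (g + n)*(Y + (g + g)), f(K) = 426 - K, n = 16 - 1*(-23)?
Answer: -7739/1034 ≈ -7.4845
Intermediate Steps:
n = 39 (n = 16 + 23 = 39)
p(g, Y) = (39 + g)*(Y + 2*g) (p(g, Y) = (g + 39)*(Y + (g + g)) = (39 + g)*(Y + 2*g))
E(W(-26, -39), p(32, 45))/f(1460) = (2*32² + 39*45 + 78*32 + 45*32)/(426 - 1*1460) = (2*1024 + 1755 + 2496 + 1440)/(426 - 1460) = (2048 + 1755 + 2496 + 1440)/(-1034) = 7739*(-1/1034) = -7739/1034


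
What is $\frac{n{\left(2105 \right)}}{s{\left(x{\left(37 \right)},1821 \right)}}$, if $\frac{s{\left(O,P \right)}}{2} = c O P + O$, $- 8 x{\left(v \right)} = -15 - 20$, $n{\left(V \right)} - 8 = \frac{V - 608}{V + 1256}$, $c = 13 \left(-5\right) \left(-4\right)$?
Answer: $\frac{3244}{1591302421} \approx 2.0386 \cdot 10^{-6}$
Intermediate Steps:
$c = 260$ ($c = \left(-65\right) \left(-4\right) = 260$)
$n{\left(V \right)} = 8 + \frac{-608 + V}{1256 + V}$ ($n{\left(V \right)} = 8 + \frac{V - 608}{V + 1256} = 8 + \frac{-608 + V}{1256 + V}$)
$x{\left(v \right)} = \frac{35}{8}$ ($x{\left(v \right)} = - \frac{-15 - 20}{8} = \left(- \frac{1}{8}\right) \left(-35\right) = \frac{35}{8}$)
$s{\left(O,P \right)} = 2 O + 520 O P$ ($s{\left(O,P \right)} = 2 \left(260 O P + O\right) = 2 \left(O + 260 O P\right) = 2 O + 520 O P$)
$\frac{n{\left(2105 \right)}}{s{\left(x{\left(37 \right)},1821 \right)}} = \frac{\frac{1}{1256 + 2105} \left(9440 + 9 \cdot 2105\right)}{2 \cdot \frac{35}{8} \left(1 + 260 \cdot 1821\right)} = \frac{\frac{1}{3361} \left(9440 + 18945\right)}{2 \cdot \frac{35}{8} \left(1 + 473460\right)} = \frac{\frac{1}{3361} \cdot 28385}{2 \cdot \frac{35}{8} \cdot 473461} = \frac{28385}{3361 \cdot \frac{16571135}{4}} = \frac{28385}{3361} \cdot \frac{4}{16571135} = \frac{3244}{1591302421}$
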